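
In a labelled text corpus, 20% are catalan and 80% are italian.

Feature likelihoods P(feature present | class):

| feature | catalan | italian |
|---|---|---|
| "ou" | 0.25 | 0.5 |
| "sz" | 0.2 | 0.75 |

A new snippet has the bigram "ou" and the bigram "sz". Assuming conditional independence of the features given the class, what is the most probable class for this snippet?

catalan: 0.2 × 0.25 × 0.2 = 0.01
italian: 0.8 × 0.5 × 0.75 = 0.3
Highest score → italian.

italian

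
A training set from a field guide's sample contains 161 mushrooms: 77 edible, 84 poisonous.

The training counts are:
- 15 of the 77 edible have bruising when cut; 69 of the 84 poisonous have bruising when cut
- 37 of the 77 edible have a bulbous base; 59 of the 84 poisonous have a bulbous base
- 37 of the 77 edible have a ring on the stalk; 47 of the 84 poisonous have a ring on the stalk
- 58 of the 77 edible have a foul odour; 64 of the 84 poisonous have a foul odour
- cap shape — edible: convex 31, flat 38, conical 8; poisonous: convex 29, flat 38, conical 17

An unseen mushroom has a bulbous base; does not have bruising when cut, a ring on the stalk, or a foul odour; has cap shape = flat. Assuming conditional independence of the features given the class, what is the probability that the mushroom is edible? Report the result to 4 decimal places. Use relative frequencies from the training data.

0.7904

edible: (77/161) × (62/77) × (37/77) × (40/77) × (19/77) × (38/77) ≈ 0.0117058
poisonous: (84/161) × (15/84) × (59/84) × (37/84) × (20/84) × (38/84) ≈ 0.00310467
P(edible | x) = 0.0117058 / 0.01481047 ≈ 0.7904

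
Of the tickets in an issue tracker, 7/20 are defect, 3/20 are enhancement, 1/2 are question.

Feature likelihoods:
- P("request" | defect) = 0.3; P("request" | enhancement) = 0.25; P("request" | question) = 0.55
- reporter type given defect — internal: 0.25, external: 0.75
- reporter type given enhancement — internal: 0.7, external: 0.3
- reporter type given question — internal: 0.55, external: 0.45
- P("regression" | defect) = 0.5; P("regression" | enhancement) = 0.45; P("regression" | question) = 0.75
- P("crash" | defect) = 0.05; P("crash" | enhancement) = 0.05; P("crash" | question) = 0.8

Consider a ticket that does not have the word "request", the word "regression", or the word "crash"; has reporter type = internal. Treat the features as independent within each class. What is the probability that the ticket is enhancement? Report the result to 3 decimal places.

defect: 0.35 × (1−0.3) × 0.25 × (1−0.5) × (1−0.05) = 0.02909375
enhancement: 0.15 × (1−0.25) × 0.7 × (1−0.45) × (1−0.05) = 0.041146875
question: 0.5 × (1−0.55) × 0.55 × (1−0.75) × (1−0.8) = 0.0061875
P(enhancement | x) = 0.041146875 / 0.076428125 ≈ 0.538

0.538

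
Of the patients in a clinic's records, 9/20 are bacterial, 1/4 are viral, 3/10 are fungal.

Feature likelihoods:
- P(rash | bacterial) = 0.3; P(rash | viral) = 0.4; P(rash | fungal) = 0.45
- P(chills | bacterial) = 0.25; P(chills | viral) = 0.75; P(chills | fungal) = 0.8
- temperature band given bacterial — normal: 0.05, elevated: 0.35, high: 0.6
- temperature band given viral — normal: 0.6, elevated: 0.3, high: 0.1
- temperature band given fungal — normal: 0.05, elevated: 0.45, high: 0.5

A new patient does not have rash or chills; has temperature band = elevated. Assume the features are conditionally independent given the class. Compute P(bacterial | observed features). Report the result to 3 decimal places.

bacterial: 0.45 × (1−0.3) × (1−0.25) × 0.35 = 0.0826875
viral: 0.25 × (1−0.4) × (1−0.75) × 0.3 = 0.01125
fungal: 0.3 × (1−0.45) × (1−0.8) × 0.45 = 0.01485
P(bacterial | x) = 0.0826875 / 0.1087875 ≈ 0.760

0.760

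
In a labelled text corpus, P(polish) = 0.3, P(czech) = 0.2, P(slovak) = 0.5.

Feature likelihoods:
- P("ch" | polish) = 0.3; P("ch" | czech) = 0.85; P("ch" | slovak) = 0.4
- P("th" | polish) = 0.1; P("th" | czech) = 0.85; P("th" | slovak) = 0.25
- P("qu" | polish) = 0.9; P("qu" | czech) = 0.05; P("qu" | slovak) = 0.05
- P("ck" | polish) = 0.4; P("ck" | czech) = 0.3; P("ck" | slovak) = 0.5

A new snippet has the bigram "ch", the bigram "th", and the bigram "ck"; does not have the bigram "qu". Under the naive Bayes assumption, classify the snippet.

czech

polish: 0.3 × 0.3 × 0.1 × (1−0.9) × 0.4 = 0.00036
czech: 0.2 × 0.85 × 0.85 × (1−0.05) × 0.3 = 0.0411825
slovak: 0.5 × 0.4 × 0.25 × (1−0.05) × 0.5 = 0.02375
Highest score → czech.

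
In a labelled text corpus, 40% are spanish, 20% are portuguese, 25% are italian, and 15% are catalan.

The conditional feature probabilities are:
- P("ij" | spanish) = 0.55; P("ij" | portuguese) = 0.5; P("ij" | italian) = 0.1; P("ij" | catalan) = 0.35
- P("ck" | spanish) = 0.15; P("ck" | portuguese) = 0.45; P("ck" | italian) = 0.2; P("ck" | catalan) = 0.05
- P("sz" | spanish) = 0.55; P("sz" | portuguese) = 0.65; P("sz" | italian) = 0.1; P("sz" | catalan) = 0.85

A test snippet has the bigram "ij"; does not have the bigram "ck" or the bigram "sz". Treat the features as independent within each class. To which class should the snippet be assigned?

spanish

spanish: 0.4 × 0.55 × (1−0.15) × (1−0.55) = 0.08415
portuguese: 0.2 × 0.5 × (1−0.45) × (1−0.65) = 0.01925
italian: 0.25 × 0.1 × (1−0.2) × (1−0.1) = 0.018
catalan: 0.15 × 0.35 × (1−0.05) × (1−0.85) = 0.00748125
Highest score → spanish.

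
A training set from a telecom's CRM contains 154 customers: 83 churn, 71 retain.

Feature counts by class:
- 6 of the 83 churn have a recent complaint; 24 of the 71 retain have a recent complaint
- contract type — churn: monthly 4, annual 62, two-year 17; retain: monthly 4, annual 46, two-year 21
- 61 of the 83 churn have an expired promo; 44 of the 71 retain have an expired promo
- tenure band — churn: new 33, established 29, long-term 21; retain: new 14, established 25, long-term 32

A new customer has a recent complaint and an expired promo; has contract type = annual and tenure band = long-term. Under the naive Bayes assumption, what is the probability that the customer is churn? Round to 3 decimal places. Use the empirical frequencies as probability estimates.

0.161

churn: (83/154) × (6/83) × (62/83) × (61/83) × (21/83) ≈ 0.00541174
retain: (71/154) × (24/71) × (46/71) × (44/71) × (32/71) ≈ 0.0282017
P(churn | x) = 0.00541174 / 0.03361344 ≈ 0.161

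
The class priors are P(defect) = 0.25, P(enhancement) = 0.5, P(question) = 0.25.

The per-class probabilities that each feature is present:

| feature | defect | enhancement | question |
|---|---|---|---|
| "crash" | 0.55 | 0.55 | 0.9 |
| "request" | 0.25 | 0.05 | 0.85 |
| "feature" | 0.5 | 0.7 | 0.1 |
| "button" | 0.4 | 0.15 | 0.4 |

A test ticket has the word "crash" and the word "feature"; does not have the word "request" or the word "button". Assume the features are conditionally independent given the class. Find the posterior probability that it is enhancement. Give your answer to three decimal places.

0.825

defect: 0.25 × 0.55 × (1−0.25) × 0.5 × (1−0.4) = 0.0309375
enhancement: 0.5 × 0.55 × (1−0.05) × 0.7 × (1−0.15) = 0.15544375
question: 0.25 × 0.9 × (1−0.85) × 0.1 × (1−0.4) = 0.002025
P(enhancement | x) = 0.15544375 / 0.18840625 ≈ 0.825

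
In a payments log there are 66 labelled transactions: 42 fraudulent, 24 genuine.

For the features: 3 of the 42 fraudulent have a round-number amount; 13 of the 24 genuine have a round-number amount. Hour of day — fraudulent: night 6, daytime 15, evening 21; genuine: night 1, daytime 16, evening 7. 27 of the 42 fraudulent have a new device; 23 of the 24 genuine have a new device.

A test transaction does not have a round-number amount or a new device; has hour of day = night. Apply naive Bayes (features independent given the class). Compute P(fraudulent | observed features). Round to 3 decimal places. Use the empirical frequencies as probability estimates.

0.990

fraudulent: (42/66) × (39/42) × (6/42) × (15/42) ≈ 0.0301484
genuine: (24/66) × (11/24) × (1/24) × (1/24) ≈ 0.000289352
P(fraudulent | x) = 0.0301484 / 0.030437752 ≈ 0.990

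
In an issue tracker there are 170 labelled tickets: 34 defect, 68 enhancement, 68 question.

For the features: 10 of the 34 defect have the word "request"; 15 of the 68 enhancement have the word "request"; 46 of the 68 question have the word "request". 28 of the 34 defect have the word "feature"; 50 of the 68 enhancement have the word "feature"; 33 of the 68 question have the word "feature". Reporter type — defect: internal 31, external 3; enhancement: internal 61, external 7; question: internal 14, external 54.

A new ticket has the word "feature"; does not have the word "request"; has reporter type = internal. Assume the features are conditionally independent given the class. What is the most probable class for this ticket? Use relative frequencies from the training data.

defect: (34/170) × (24/34) × (28/34) × (31/34) ≈ 0.106004
enhancement: (68/170) × (53/68) × (50/68) × (61/68) ≈ 0.205641
question: (68/170) × (22/68) × (33/68) × (14/68) ≈ 0.01293
Highest score → enhancement.

enhancement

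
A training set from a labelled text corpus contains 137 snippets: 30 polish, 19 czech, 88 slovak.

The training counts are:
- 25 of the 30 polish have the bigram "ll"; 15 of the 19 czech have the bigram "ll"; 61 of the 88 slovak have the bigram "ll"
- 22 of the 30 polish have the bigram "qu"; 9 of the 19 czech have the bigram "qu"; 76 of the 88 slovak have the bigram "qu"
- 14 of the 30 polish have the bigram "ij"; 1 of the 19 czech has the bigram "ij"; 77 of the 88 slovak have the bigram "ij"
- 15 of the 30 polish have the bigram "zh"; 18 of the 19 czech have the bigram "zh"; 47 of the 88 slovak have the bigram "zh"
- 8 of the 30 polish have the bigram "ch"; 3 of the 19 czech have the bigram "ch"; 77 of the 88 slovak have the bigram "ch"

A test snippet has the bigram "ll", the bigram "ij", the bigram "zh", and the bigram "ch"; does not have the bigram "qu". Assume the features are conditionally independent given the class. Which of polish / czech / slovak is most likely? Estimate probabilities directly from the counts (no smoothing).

slovak

polish: (30/137) × (25/30) × (8/30) × (14/30) × (15/30) × (8/30) ≈ 0.00302785
czech: (19/137) × (15/19) × (10/19) × (1/19) × (18/19) × (3/19) ≈ 0.00045368
slovak: (88/137) × (61/88) × (12/88) × (77/88) × (47/88) × (77/88) ≈ 0.0248279
Highest score → slovak.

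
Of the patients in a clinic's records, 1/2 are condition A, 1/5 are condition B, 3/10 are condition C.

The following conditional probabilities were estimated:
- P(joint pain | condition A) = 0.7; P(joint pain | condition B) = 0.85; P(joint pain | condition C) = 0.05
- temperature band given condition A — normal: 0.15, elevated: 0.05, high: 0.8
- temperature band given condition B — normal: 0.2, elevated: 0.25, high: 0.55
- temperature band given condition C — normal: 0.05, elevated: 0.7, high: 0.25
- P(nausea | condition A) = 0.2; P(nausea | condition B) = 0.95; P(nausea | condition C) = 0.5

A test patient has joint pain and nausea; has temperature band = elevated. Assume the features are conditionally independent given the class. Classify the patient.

condition A: 0.5 × 0.7 × 0.05 × 0.2 = 0.0035
condition B: 0.2 × 0.85 × 0.25 × 0.95 = 0.040375
condition C: 0.3 × 0.05 × 0.7 × 0.5 = 0.00525
Highest score → condition B.

condition B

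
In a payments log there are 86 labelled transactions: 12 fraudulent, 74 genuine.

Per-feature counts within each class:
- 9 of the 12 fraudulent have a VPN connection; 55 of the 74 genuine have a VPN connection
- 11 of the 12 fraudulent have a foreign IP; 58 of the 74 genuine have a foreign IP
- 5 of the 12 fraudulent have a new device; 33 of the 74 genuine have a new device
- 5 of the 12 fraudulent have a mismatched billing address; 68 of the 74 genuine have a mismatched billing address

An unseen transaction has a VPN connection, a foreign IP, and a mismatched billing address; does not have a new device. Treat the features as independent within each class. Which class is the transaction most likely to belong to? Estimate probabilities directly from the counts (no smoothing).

genuine

fraudulent: (12/86) × (9/12) × (11/12) × (7/12) × (5/12) ≈ 0.0233164
genuine: (74/86) × (55/74) × (58/74) × (41/74) × (68/74) ≈ 0.255205
Highest score → genuine.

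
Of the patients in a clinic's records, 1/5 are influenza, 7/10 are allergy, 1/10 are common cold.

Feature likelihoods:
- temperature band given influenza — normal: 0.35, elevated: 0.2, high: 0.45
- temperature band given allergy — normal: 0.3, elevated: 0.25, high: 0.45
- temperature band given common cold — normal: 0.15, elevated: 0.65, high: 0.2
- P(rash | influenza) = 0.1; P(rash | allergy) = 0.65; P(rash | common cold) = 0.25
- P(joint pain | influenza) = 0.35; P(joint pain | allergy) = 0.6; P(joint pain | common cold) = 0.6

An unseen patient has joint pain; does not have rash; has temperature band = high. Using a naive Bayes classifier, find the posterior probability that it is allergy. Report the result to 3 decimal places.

0.639

influenza: 0.2 × 0.45 × (1−0.1) × 0.35 = 0.02835
allergy: 0.7 × 0.45 × (1−0.65) × 0.6 = 0.06615
common cold: 0.1 × 0.2 × (1−0.25) × 0.6 = 0.009
P(allergy | x) = 0.06615 / 0.1035 ≈ 0.639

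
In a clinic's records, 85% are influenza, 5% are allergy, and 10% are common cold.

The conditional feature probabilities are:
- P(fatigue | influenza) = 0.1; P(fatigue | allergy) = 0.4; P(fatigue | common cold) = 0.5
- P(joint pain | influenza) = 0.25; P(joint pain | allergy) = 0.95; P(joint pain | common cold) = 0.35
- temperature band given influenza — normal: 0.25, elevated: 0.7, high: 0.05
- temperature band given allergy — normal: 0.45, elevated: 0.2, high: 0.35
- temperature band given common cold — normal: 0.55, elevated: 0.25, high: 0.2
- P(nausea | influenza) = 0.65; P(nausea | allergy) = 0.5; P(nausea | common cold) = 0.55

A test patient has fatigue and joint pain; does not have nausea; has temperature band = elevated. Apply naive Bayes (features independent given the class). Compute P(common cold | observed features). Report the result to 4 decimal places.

influenza: 0.85 × 0.1 × 0.25 × 0.7 × (1−0.65) = 0.00520625
allergy: 0.05 × 0.4 × 0.95 × 0.2 × (1−0.5) = 0.0019
common cold: 0.1 × 0.5 × 0.35 × 0.25 × (1−0.55) = 0.00196875
P(common cold | x) = 0.00196875 / 0.009075 ≈ 0.2169

0.2169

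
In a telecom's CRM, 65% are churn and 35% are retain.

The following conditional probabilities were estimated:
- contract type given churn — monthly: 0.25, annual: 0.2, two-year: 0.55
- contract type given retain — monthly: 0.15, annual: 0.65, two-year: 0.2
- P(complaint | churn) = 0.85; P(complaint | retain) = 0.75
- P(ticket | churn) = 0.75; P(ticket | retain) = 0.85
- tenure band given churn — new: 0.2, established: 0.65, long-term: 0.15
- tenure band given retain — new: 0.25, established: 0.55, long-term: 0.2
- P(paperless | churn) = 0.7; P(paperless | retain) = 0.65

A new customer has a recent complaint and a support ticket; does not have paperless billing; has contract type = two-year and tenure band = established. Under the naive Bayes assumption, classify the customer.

churn: 0.65 × 0.55 × 0.85 × 0.75 × 0.65 × (1−0.7) = 0.04444171875
retain: 0.35 × 0.2 × 0.75 × 0.85 × 0.55 × (1−0.65) = 0.0085903125
Highest score → churn.

churn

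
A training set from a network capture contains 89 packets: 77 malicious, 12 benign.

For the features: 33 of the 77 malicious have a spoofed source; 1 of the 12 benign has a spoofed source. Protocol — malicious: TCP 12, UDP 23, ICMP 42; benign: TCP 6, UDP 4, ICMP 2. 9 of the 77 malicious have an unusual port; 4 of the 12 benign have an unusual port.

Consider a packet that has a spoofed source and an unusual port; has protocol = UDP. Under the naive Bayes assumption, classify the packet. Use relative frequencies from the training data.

malicious

malicious: (77/89) × (33/77) × (23/77) × (9/77) ≈ 0.0129453
benign: (12/89) × (1/12) × (4/12) × (4/12) ≈ 0.00124844
Highest score → malicious.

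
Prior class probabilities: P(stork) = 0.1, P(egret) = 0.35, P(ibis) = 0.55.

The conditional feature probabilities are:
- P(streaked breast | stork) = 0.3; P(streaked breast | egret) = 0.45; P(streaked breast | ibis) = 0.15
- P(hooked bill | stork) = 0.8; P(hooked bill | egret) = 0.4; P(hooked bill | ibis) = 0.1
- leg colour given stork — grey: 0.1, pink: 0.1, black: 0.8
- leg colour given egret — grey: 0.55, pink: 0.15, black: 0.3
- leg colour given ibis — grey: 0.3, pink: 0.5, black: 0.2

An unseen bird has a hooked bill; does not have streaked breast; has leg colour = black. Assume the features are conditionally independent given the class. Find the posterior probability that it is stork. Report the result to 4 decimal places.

stork: 0.1 × (1−0.3) × 0.8 × 0.8 = 0.0448
egret: 0.35 × (1−0.45) × 0.4 × 0.3 = 0.0231
ibis: 0.55 × (1−0.15) × 0.1 × 0.2 = 0.00935
P(stork | x) = 0.0448 / 0.07725 ≈ 0.5799

0.5799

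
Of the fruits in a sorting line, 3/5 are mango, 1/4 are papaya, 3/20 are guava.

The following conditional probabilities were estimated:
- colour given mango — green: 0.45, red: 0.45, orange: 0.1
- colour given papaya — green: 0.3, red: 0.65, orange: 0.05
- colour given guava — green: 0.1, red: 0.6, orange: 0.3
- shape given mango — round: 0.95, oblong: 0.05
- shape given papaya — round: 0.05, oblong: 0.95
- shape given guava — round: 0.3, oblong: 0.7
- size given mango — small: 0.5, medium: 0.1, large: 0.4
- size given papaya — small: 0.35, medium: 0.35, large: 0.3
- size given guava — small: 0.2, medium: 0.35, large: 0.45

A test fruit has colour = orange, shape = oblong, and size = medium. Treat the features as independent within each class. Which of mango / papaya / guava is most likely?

mango: 0.6 × 0.1 × 0.05 × 0.1 = 0.0003
papaya: 0.25 × 0.05 × 0.95 × 0.35 = 0.00415625
guava: 0.15 × 0.3 × 0.7 × 0.35 = 0.011025
Highest score → guava.

guava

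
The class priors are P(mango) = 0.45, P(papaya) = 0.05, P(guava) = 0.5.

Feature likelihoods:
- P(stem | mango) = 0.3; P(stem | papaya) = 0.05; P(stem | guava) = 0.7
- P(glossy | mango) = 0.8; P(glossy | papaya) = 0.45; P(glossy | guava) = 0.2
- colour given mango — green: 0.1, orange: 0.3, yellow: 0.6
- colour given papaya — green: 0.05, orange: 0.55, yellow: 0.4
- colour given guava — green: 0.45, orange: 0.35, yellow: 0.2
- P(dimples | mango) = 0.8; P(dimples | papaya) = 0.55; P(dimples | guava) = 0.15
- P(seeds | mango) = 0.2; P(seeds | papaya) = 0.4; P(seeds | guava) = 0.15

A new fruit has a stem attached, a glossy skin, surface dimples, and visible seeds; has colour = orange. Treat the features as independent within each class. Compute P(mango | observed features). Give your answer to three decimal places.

mango: 0.45 × 0.3 × 0.8 × 0.3 × 0.8 × 0.2 = 0.005184
papaya: 0.05 × 0.05 × 0.45 × 0.55 × 0.55 × 0.4 = 0.000136125
guava: 0.5 × 0.7 × 0.2 × 0.35 × 0.15 × 0.15 = 0.00055125
P(mango | x) = 0.005184 / 0.005871375 ≈ 0.883

0.883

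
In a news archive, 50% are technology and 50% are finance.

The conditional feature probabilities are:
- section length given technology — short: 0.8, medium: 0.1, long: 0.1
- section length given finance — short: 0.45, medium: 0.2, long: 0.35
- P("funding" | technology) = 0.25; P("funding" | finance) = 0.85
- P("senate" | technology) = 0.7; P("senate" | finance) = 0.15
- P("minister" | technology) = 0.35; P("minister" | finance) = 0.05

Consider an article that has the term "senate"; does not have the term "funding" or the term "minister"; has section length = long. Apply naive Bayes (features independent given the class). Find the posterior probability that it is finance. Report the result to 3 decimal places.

technology: 0.5 × 0.1 × (1−0.25) × 0.7 × (1−0.35) = 0.0170625
finance: 0.5 × 0.35 × (1−0.85) × 0.15 × (1−0.05) = 0.003740625
P(finance | x) = 0.003740625 / 0.020803125 ≈ 0.180

0.180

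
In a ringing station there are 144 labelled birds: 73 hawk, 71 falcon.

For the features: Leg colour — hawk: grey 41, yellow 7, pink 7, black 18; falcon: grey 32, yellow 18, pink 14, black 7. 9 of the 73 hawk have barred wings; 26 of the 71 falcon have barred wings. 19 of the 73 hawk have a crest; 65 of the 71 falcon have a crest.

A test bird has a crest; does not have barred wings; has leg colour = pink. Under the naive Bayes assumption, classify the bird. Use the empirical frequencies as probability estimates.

falcon

hawk: (73/144) × (7/73) × (64/73) × (19/73) ≈ 0.0110923
falcon: (71/144) × (14/71) × (45/71) × (65/71) ≈ 0.0564124
Highest score → falcon.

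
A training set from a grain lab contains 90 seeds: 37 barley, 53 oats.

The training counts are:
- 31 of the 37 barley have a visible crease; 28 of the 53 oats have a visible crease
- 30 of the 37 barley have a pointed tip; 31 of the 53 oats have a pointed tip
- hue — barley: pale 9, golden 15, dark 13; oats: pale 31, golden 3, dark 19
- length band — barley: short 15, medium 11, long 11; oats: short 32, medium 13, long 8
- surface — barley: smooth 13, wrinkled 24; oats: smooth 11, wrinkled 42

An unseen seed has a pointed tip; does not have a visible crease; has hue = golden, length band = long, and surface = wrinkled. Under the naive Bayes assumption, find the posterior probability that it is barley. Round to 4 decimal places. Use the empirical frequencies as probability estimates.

0.7935

barley: (37/90) × (6/37) × (30/37) × (15/37) × (11/37) × (24/37) ≈ 0.00422589
oats: (53/90) × (25/53) × (31/53) × (3/53) × (8/53) × (42/53) ≈ 0.00110006
P(barley | x) = 0.00422589 / 0.00532595 ≈ 0.7935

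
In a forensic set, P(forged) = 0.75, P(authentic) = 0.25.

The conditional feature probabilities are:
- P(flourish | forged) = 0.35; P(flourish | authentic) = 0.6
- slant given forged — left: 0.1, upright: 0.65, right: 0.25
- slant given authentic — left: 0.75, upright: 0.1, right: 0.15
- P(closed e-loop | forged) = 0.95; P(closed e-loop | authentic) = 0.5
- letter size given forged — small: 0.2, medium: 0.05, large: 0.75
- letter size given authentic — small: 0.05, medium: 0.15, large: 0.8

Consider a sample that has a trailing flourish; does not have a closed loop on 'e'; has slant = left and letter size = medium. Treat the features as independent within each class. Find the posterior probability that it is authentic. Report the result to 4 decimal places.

0.9923

forged: 0.75 × 0.35 × 0.1 × (1−0.95) × 0.05 = 0.000065625
authentic: 0.25 × 0.6 × 0.75 × (1−0.5) × 0.15 = 0.0084375
P(authentic | x) = 0.0084375 / 0.008503125 ≈ 0.9923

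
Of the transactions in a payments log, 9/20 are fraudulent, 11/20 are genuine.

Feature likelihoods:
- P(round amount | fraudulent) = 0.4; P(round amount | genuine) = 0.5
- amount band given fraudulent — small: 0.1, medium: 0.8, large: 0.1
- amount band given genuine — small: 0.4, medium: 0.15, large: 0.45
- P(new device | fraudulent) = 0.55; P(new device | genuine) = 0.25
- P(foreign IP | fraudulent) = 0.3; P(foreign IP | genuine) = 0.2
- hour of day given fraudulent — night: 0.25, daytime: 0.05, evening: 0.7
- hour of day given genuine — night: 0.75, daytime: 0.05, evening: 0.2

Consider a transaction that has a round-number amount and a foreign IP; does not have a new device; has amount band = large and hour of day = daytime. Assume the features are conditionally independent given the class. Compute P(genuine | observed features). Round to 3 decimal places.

0.884

fraudulent: 0.45 × 0.4 × 0.1 × (1−0.55) × 0.3 × 0.05 = 0.0001215
genuine: 0.55 × 0.5 × 0.45 × (1−0.25) × 0.2 × 0.05 = 0.000928125
P(genuine | x) = 0.000928125 / 0.001049625 ≈ 0.884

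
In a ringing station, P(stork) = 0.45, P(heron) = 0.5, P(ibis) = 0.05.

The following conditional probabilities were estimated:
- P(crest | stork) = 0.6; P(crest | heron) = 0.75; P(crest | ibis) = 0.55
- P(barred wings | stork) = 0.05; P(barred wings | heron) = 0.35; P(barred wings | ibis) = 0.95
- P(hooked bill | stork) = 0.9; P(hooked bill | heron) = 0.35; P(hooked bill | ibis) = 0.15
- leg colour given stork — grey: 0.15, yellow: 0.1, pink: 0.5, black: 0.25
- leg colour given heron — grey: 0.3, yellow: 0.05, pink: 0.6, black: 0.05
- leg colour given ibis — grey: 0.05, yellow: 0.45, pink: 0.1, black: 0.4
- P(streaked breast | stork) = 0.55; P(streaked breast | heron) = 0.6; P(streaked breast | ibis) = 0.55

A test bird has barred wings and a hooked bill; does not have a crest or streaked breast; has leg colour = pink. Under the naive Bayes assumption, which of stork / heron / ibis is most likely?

stork: 0.45 × (1−0.6) × 0.05 × 0.9 × 0.5 × (1−0.55) = 0.0018225
heron: 0.5 × (1−0.75) × 0.35 × 0.35 × 0.6 × (1−0.6) = 0.003675
ibis: 0.05 × (1−0.55) × 0.95 × 0.15 × 0.1 × (1−0.55) = 0.00014428125
Highest score → heron.

heron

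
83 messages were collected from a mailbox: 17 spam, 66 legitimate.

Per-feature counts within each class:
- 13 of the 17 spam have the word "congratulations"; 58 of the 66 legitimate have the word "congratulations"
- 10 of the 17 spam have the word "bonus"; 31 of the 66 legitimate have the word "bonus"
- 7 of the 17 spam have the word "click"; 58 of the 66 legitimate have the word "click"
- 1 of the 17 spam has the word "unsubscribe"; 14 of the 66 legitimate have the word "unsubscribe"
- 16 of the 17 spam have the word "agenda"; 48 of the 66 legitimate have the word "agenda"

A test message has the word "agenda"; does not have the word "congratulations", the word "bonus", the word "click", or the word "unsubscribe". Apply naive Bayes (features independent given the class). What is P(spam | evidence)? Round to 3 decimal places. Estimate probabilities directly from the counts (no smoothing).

spam: (17/83) × (4/17) × (7/17) × (10/17) × (16/17) × (16/17) ≈ 0.0103401
legitimate: (66/83) × (8/66) × (35/66) × (8/66) × (52/66) × (48/66) ≈ 0.00355009
P(spam | x) = 0.0103401 / 0.01389019 ≈ 0.744

0.744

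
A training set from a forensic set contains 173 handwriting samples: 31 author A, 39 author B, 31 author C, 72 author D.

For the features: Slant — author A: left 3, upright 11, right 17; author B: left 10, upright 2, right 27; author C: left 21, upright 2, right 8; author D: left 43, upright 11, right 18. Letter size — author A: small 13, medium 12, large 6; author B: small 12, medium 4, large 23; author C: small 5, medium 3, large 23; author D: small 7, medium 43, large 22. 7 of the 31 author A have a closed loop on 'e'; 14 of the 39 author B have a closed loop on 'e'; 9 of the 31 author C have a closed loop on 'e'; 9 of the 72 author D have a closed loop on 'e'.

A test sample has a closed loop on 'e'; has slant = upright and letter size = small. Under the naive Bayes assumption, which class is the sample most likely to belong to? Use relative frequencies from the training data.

author A

author A: (31/173) × (11/31) × (13/31) × (7/31) ≈ 0.00602094
author B: (39/173) × (2/39) × (12/39) × (14/39) ≈ 0.00127692
author C: (31/173) × (2/31) × (5/31) × (9/31) ≈ 0.000541344
author D: (72/173) × (11/72) × (7/72) × (9/72) ≈ 0.00077272
Highest score → author A.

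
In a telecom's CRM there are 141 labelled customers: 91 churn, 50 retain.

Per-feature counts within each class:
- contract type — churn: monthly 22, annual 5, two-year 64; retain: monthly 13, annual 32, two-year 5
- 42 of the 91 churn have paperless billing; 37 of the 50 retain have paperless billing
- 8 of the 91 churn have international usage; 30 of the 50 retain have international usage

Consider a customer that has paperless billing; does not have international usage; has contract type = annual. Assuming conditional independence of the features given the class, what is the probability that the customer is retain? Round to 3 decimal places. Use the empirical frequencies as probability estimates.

churn: (91/141) × (5/91) × (42/91) × (83/91) ≈ 0.0149278
retain: (50/141) × (32/50) × (37/50) × (20/50) ≈ 0.0671773
P(retain | x) = 0.0671773 / 0.0821051 ≈ 0.818

0.818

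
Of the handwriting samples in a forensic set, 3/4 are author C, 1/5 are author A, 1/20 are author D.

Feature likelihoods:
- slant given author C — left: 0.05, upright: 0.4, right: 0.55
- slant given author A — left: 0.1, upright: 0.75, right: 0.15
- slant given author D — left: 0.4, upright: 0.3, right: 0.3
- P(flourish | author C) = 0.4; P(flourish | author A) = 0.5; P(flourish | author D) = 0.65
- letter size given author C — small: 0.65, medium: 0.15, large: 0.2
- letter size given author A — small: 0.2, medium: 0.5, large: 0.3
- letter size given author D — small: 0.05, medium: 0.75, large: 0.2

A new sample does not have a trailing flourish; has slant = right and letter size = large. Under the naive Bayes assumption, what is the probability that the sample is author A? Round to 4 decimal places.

0.0817

author C: 0.75 × 0.55 × (1−0.4) × 0.2 = 0.0495
author A: 0.2 × 0.15 × (1−0.5) × 0.3 = 0.0045
author D: 0.05 × 0.3 × (1−0.65) × 0.2 = 0.00105
P(author A | x) = 0.0045 / 0.05505 ≈ 0.0817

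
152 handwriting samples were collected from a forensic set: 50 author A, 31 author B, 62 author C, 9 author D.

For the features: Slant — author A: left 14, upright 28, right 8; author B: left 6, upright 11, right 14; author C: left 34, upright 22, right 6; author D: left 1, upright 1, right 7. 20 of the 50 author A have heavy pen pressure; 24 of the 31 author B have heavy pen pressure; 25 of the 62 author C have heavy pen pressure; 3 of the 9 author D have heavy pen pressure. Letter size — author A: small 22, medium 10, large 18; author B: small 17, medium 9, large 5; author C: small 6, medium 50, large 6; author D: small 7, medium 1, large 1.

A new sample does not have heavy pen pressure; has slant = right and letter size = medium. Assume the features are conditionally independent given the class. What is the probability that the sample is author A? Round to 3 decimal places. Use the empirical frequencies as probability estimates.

0.182

author A: (50/152) × (8/50) × (30/50) × (10/50) ≈ 0.00631579
author B: (31/152) × (14/31) × (7/31) × (9/31) ≈ 0.00603812
author C: (62/152) × (6/62) × (37/62) × (50/62) ≈ 0.0189975
author D: (9/152) × (7/9) × (6/9) × (1/9) ≈ 0.00341131
P(author A | x) = 0.00631579 / 0.03476272 ≈ 0.182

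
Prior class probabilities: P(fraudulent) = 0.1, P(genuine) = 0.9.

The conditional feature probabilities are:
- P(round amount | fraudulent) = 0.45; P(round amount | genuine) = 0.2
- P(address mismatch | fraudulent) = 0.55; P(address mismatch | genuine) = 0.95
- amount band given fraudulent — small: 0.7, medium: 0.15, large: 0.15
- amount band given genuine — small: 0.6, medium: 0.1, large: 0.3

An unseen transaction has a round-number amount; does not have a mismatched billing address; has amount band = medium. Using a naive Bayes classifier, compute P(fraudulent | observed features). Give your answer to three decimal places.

fraudulent: 0.1 × 0.45 × (1−0.55) × 0.15 = 0.0030375
genuine: 0.9 × 0.2 × (1−0.95) × 0.1 = 0.0009
P(fraudulent | x) = 0.0030375 / 0.0039375 ≈ 0.771

0.771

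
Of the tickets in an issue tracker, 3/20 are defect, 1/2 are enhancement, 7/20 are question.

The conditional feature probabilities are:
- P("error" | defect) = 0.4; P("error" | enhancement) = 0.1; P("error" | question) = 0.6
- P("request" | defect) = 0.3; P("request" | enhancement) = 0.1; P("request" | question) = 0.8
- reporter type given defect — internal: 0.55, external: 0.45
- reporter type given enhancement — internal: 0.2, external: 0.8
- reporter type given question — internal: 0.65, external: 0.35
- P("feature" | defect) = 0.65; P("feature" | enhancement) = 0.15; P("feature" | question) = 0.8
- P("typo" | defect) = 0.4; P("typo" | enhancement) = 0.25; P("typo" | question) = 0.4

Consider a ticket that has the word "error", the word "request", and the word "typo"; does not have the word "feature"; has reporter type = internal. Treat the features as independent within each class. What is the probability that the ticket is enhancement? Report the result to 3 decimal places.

0.021

defect: 0.15 × 0.4 × 0.3 × 0.55 × (1−0.65) × 0.4 = 0.001386
enhancement: 0.5 × 0.1 × 0.1 × 0.2 × (1−0.15) × 0.25 = 0.0002125
question: 0.35 × 0.6 × 0.8 × 0.65 × (1−0.8) × 0.4 = 0.008736
P(enhancement | x) = 0.0002125 / 0.0103345 ≈ 0.021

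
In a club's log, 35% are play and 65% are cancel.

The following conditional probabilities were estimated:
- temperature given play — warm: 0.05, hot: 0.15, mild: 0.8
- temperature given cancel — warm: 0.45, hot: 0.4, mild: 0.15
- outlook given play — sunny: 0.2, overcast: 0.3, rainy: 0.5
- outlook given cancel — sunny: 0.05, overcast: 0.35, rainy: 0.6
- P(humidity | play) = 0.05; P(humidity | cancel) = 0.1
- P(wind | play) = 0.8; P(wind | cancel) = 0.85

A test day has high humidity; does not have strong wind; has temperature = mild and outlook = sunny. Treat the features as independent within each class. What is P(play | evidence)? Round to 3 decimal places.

0.885

play: 0.35 × 0.8 × 0.2 × 0.05 × (1−0.8) = 0.00056
cancel: 0.65 × 0.15 × 0.05 × 0.1 × (1−0.85) = 0.000073125
P(play | x) = 0.00056 / 0.000633125 ≈ 0.885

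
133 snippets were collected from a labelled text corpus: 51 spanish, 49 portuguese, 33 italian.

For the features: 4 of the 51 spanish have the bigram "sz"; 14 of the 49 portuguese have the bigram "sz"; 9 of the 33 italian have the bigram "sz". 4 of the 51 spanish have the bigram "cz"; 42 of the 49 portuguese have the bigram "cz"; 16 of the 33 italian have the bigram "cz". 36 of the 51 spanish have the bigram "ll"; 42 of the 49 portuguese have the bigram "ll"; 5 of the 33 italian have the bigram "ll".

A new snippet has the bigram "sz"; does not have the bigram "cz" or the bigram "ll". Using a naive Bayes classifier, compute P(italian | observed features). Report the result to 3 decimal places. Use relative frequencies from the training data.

0.742

spanish: (51/133) × (4/51) × (47/51) × (15/51) ≈ 0.00815187
portuguese: (49/133) × (14/49) × (7/49) × (7/49) ≈ 0.00214823
italian: (33/133) × (9/33) × (17/33) × (28/33) ≈ 0.0295781
P(italian | x) = 0.0295781 / 0.0398782 ≈ 0.742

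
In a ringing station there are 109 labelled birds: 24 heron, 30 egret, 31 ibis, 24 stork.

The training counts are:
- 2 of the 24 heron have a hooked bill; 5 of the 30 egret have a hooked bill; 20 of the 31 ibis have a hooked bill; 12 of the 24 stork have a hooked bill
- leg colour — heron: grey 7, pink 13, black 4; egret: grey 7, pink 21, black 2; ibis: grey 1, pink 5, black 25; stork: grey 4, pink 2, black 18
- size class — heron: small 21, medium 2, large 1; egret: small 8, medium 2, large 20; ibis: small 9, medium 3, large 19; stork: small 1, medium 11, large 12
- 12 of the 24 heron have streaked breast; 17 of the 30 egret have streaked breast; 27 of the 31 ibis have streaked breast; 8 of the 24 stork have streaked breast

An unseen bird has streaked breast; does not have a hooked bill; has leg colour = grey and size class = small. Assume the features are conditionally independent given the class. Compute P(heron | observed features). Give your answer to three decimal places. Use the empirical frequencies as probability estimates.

heron: (24/109) × (22/24) × (7/24) × (21/24) × (12/24) ≈ 0.025755
egret: (30/109) × (25/30) × (7/30) × (8/30) × (17/30) ≈ 0.00808699
ibis: (31/109) × (11/31) × (1/31) × (9/31) × (27/31) ≈ 0.000823166
stork: (24/109) × (12/24) × (4/24) × (1/24) × (8/24) ≈ 0.000254842
P(heron | x) = 0.025755 / 0.034919998 ≈ 0.738

0.738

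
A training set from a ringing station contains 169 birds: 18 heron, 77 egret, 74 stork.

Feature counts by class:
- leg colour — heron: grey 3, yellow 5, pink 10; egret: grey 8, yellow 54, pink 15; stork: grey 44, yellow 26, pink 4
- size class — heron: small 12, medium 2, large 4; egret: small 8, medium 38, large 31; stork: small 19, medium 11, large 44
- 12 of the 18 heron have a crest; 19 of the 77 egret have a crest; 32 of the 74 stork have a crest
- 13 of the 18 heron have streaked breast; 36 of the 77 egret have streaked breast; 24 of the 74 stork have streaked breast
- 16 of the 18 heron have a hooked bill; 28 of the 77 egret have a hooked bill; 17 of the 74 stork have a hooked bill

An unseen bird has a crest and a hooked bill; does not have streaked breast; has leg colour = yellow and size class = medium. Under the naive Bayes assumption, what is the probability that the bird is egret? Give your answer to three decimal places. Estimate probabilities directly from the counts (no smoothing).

0.784

heron: (18/169) × (5/18) × (2/18) × (12/18) × (5/18) × (16/18) ≈ 0.000541121
egret: (77/169) × (54/77) × (38/77) × (19/77) × (41/77) × (28/77) ≈ 0.00753396
stork: (74/169) × (26/74) × (11/74) × (32/74) × (50/74) × (17/74) ≈ 0.00153505
P(egret | x) = 0.00753396 / 0.009610131 ≈ 0.784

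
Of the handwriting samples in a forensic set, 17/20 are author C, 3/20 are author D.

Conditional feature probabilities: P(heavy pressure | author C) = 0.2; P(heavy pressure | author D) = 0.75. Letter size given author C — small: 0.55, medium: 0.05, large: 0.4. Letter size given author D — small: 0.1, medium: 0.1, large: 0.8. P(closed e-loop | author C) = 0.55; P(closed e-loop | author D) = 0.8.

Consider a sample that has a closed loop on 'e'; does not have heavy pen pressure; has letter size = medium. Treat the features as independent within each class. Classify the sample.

author C

author C: 0.85 × (1−0.2) × 0.05 × 0.55 = 0.0187
author D: 0.15 × (1−0.75) × 0.1 × 0.8 = 0.003
Highest score → author C.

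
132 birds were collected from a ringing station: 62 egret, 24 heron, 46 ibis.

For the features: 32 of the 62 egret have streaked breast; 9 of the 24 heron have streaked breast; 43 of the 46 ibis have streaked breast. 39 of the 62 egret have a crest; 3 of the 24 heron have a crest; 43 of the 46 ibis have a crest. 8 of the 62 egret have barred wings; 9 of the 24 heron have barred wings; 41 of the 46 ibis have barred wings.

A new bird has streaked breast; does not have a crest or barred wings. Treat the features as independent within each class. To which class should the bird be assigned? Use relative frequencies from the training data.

egret

egret: (62/132) × (32/62) × (23/62) × (54/62) ≈ 0.0783275
heron: (24/132) × (9/24) × (21/24) × (15/24) ≈ 0.0372869
ibis: (46/132) × (43/46) × (3/46) × (5/46) ≈ 0.00230925
Highest score → egret.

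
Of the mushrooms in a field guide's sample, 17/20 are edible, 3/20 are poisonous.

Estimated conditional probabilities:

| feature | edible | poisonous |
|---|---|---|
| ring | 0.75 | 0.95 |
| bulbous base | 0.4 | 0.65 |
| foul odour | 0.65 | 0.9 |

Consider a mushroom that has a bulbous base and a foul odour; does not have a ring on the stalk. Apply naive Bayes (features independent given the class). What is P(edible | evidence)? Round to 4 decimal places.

edible: 0.85 × (1−0.75) × 0.4 × 0.65 = 0.05525
poisonous: 0.15 × (1−0.95) × 0.65 × 0.9 = 0.0043875
P(edible | x) = 0.05525 / 0.0596375 ≈ 0.9264

0.9264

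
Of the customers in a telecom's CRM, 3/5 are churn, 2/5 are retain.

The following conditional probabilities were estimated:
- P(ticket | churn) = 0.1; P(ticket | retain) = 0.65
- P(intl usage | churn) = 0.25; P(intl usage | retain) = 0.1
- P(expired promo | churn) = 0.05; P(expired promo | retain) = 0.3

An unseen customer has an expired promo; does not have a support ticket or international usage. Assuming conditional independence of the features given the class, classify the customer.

retain

churn: 0.6 × (1−0.1) × (1−0.25) × 0.05 = 0.02025
retain: 0.4 × (1−0.65) × (1−0.1) × 0.3 = 0.0378
Highest score → retain.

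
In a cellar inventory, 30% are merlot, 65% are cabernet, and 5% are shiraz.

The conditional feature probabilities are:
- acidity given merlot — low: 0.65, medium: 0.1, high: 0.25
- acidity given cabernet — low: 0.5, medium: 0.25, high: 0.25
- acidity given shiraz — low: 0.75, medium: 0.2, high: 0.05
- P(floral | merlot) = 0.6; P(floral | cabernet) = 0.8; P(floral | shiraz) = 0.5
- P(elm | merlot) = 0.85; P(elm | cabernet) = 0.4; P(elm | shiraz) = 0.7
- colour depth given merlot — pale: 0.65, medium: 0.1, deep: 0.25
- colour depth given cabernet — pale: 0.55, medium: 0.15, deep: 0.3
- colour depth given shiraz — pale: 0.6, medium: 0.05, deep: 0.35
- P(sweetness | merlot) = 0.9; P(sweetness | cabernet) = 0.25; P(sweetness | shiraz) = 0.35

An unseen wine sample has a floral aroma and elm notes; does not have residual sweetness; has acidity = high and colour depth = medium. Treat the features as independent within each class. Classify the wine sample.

cabernet

merlot: 0.3 × 0.25 × 0.6 × 0.85 × 0.1 × (1−0.9) = 0.0003825
cabernet: 0.65 × 0.25 × 0.8 × 0.4 × 0.15 × (1−0.25) = 0.00585
shiraz: 0.05 × 0.05 × 0.5 × 0.7 × 0.05 × (1−0.35) = 0.0000284375
Highest score → cabernet.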